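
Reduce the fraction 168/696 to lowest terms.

168 = 2^3 × 3 × 7
696 = 2^3 × 3 × 29
gcd(168, 696) = 2^3 × 3 = 24.
Divide numerator and denominator by 24: 168/696 = 7/29.

7/29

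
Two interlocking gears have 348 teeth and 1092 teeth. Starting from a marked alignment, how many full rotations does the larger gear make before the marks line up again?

29 rotations

All finish a whole number of cycles simultaneously at t = LCM of the periods.
348 = 2^2 × 3 × 29
1092 = 2^2 × 3 × 7 × 13
LCM(348, 1092) = 2^2 × 3 × 7 × 13 × 29 = 31668.
Rotations for period 1092: 31668 / 1092 = 29.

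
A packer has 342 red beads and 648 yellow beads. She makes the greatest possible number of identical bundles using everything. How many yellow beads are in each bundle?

36

Number of bundles = gcd(342, 648).
342 = 2 × 3^2 × 19
648 = 2^3 × 3^4
gcd(342, 648) = 2 × 3^2 = 18.
yellow beads per bundle = 648 / 18 = 36.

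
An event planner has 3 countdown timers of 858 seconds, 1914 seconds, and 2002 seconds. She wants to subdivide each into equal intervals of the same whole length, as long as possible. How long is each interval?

The interval must divide each timer length; the longest such is the gcd.
858 = 2 × 3 × 11 × 13
1914 = 2 × 3 × 11 × 29
2002 = 2 × 7 × 11 × 13
gcd(858, 1914, 2002) = 2 × 11 = 22.

22 seconds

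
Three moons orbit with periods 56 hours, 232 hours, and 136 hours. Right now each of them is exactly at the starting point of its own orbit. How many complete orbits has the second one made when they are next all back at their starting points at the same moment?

119 orbits

They are all back at their starting positions together after one LCM of the periods.
56 = 2^3 × 7
232 = 2^3 × 29
136 = 2^3 × 17
LCM(56, 232, 136) = 2^3 × 7 × 17 × 29 = 27608.
Orbits for period 232: 27608 / 232 = 119.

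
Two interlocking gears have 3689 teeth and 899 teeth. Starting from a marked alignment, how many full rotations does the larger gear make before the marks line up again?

The first common completion time is the LCM of the periods.
3689 = 7 × 17 × 31
899 = 29 × 31
LCM(3689, 899) = 7 × 17 × 29 × 31 = 106981.
Rotations for period 3689: 106981 / 3689 = 29.

29 rotations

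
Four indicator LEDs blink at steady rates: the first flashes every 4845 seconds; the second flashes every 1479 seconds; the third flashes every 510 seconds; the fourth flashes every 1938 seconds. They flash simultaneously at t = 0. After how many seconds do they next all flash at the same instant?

281010 seconds

We need the least common multiple of the intervals.
4845 = 3 × 5 × 17 × 19
1479 = 3 × 17 × 29
510 = 2 × 3 × 5 × 17
1938 = 2 × 3 × 17 × 19
LCM(4845, 1479, 510, 1938) = 2 × 3 × 5 × 17 × 19 × 29 = 281010.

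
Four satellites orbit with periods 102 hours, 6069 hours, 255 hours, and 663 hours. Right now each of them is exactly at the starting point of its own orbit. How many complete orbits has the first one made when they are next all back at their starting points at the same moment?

7735 orbits

They are all back at their starting positions together after one LCM of the periods.
102 = 2 × 3 × 17
6069 = 3 × 7 × 17^2
255 = 3 × 5 × 17
663 = 3 × 13 × 17
LCM(102, 6069, 255, 663) = 2 × 3 × 5 × 7 × 13 × 17^2 = 788970.
Orbits for period 102: 788970 / 102 = 7735.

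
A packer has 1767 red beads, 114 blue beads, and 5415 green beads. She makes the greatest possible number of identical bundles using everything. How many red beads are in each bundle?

31

Number of bundles = gcd(1767, 114, 5415).
1767 = 3 × 19 × 31
114 = 2 × 3 × 19
5415 = 3 × 5 × 19^2
gcd(1767, 114, 5415) = 3 × 19 = 57.
red beads per bundle = 1767 / 57 = 31.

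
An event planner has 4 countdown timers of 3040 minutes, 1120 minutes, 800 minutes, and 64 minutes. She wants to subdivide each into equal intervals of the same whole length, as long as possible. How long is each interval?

The interval must divide each timer length; the longest such is the gcd.
3040 = 2^5 × 5 × 19
1120 = 2^5 × 5 × 7
800 = 2^5 × 5^2
64 = 2^6
gcd(3040, 1120, 800, 64) = 2^5 = 32.

32 minutes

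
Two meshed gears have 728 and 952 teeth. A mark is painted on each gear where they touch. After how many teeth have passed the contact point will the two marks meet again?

12376 teeth

They coincide at every common multiple of the periods; the first is the LCM.
728 = 2^3 × 7 × 13
952 = 2^3 × 7 × 17
LCM(728, 952) = 2^3 × 7 × 13 × 17 = 12376.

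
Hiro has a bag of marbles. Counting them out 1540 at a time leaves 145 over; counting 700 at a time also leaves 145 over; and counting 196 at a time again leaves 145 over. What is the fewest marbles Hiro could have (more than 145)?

54045

N − 145 must be a common multiple of 1540, 700, and 196.
1540 = 2^2 × 5 × 7 × 11
700 = 2^2 × 5^2 × 7
196 = 2^2 × 7^2
LCM(1540, 700, 196) = 2^2 × 5^2 × 7^2 × 11 = 53900.
Smallest N > 145 is LCM + 145 = 53900 + 145 = 54045.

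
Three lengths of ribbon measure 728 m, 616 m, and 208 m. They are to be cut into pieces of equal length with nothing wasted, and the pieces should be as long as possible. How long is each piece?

The greatest length dividing all of 728, 616, and 208 is their gcd.
728 = 2^3 × 7 × 13
616 = 2^3 × 7 × 11
208 = 2^4 × 13
gcd(728, 616, 208) = 2^3 = 8.

8 m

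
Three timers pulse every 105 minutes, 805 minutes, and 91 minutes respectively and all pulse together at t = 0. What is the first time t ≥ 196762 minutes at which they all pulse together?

219765 minutes

Joint pulses occur at multiples of LCM(105, 805, 91).
105 = 3 × 5 × 7
805 = 5 × 7 × 23
91 = 7 × 13
LCM(105, 805, 91) = 3 × 5 × 7 × 13 × 23 = 31395.
Smallest multiple of 31395 that is ≥ 196762: ⌈196762/31395⌉ × 31395 = 7 × 31395 = 219765.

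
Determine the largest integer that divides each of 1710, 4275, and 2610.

45

1710 = 2 × 3^2 × 5 × 19
4275 = 3^2 × 5^2 × 19
2610 = 2 × 3^2 × 5 × 29
gcd(1710, 4275, 2610) = 3^2 × 5 = 45.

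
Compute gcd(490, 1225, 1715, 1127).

49

490 = 2 × 5 × 7^2
1225 = 5^2 × 7^2
1715 = 5 × 7^3
1127 = 7^2 × 23
gcd(490, 1225, 1715, 1127) = 7^2 = 49.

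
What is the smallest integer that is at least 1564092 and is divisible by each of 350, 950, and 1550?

1649200

The integer must be a common multiple of 350, 950, and 1550, so a multiple of their LCM.
350 = 2 × 5^2 × 7
950 = 2 × 5^2 × 19
1550 = 2 × 5^2 × 31
LCM(350, 950, 1550) = 2 × 5^2 × 7 × 19 × 31 = 206150.
Smallest multiple of 206150 that is ≥ 1564092: ⌈1564092/206150⌉ × 206150 = 8 × 206150 = 1649200.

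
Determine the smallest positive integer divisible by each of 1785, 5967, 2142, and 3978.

417690

1785 = 3 × 5 × 7 × 17
5967 = 3^3 × 13 × 17
2142 = 2 × 3^2 × 7 × 17
3978 = 2 × 3^2 × 13 × 17
LCM(1785, 5967, 2142, 3978) = 2 × 3^3 × 5 × 7 × 13 × 17 = 417690.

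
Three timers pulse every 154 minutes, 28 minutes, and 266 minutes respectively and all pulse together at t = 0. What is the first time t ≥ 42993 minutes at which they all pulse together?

46816 minutes

Joint pulses occur at multiples of LCM(154, 28, 266).
154 = 2 × 7 × 11
28 = 2^2 × 7
266 = 2 × 7 × 19
LCM(154, 28, 266) = 2^2 × 7 × 11 × 19 = 5852.
Smallest multiple of 5852 that is ≥ 42993: ⌈42993/5852⌉ × 5852 = 8 × 5852 = 46816.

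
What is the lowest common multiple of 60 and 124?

60 = 2^2 × 3 × 5
124 = 2^2 × 31
LCM(60, 124) = 2^2 × 3 × 5 × 31 = 1860.

1860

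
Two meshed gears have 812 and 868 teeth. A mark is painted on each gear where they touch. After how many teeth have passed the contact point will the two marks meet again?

The first simultaneous occurrence is after LCM of the individual periods.
812 = 2^2 × 7 × 29
868 = 2^2 × 7 × 31
LCM(812, 868) = 2^2 × 7 × 29 × 31 = 25172.

25172 teeth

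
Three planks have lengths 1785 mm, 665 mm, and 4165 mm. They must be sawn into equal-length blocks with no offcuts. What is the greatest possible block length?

35 mm

The block length must divide every plank, so the greatest is gcd(1785, 665, 4165).
1785 = 3 × 5 × 7 × 17
665 = 5 × 7 × 19
4165 = 5 × 7^2 × 17
gcd(1785, 665, 4165) = 5 × 7 = 35.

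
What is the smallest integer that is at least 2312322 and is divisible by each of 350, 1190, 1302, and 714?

2766750

The integer must be a common multiple of 350, 1190, 1302, and 714, so a multiple of their LCM.
350 = 2 × 5^2 × 7
1190 = 2 × 5 × 7 × 17
1302 = 2 × 3 × 7 × 31
714 = 2 × 3 × 7 × 17
LCM(350, 1190, 1302, 714) = 2 × 3 × 5^2 × 7 × 17 × 31 = 553350.
Smallest multiple of 553350 that is ≥ 2312322: ⌈2312322/553350⌉ × 553350 = 5 × 553350 = 2766750.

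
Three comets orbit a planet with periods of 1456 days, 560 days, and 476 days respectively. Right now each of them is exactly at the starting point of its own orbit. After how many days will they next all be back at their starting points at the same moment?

The first simultaneous occurrence is after LCM of the individual periods.
1456 = 2^4 × 7 × 13
560 = 2^4 × 5 × 7
476 = 2^2 × 7 × 17
LCM(1456, 560, 476) = 2^4 × 5 × 7 × 13 × 17 = 123760.

123760 days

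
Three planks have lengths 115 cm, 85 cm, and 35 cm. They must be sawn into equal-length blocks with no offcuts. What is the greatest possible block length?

5 cm

This is the greatest common divisor of 115, 85, and 35.
115 = 5 × 23
85 = 5 × 17
35 = 5 × 7
gcd(115, 85, 35) = 5.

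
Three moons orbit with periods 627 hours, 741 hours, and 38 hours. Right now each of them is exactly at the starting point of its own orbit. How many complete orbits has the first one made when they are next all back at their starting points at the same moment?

26 orbits

They are all back at their starting positions together after one LCM of the periods.
627 = 3 × 11 × 19
741 = 3 × 13 × 19
38 = 2 × 19
LCM(627, 741, 38) = 2 × 3 × 11 × 13 × 19 = 16302.
Orbits for period 627: 16302 / 627 = 26.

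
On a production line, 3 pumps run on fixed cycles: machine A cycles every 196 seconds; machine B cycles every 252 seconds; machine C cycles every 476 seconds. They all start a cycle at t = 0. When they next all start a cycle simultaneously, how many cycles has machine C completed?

63 cycles

All finish a whole number of cycles simultaneously at t = LCM of the periods.
196 = 2^2 × 7^2
252 = 2^2 × 3^2 × 7
476 = 2^2 × 7 × 17
LCM(196, 252, 476) = 2^2 × 3^2 × 7^2 × 17 = 29988.
Cycles for period 476: 29988 / 476 = 63.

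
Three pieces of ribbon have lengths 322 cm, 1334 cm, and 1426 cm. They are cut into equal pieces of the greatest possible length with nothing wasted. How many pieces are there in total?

Piece length = gcd(322, 1334, 1426).
322 = 2 × 7 × 23
1334 = 2 × 23 × 29
1426 = 2 × 23 × 31
gcd(322, 1334, 1426) = 2 × 23 = 46.
Total pieces = 322/46 + 1334/46 + 1426/46 = 7 + 29 + 31 = 67.

67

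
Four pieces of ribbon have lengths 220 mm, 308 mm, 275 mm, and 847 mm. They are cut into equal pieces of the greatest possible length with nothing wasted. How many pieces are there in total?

Piece length = gcd(220, 308, 275, 847).
220 = 2^2 × 5 × 11
308 = 2^2 × 7 × 11
275 = 5^2 × 11
847 = 7 × 11^2
gcd(220, 308, 275, 847) = 11.
Total pieces = 220/11 + 308/11 + 275/11 + 847/11 = 20 + 28 + 25 + 77 = 150.

150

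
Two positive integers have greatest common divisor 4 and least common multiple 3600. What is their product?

14400

For any two positive integers, gcd × lcm = product = 4 × 3600 = 14400.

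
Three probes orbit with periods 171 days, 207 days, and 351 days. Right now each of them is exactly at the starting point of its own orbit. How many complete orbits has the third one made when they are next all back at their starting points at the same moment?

437 orbits

All finish a whole number of cycles simultaneously at t = LCM of the periods.
171 = 3^2 × 19
207 = 3^2 × 23
351 = 3^3 × 13
LCM(171, 207, 351) = 3^3 × 13 × 19 × 23 = 153387.
Orbits for period 351: 153387 / 351 = 437.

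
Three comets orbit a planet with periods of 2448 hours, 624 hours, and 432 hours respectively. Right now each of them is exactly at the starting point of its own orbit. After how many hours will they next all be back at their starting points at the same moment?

95472 hours

They coincide at every common multiple of the periods; the first is the LCM.
2448 = 2^4 × 3^2 × 17
624 = 2^4 × 3 × 13
432 = 2^4 × 3^3
LCM(2448, 624, 432) = 2^4 × 3^3 × 13 × 17 = 95472.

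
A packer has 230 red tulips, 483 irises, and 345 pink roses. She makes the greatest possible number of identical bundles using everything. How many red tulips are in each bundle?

Number of bundles = gcd(230, 483, 345).
230 = 2 × 5 × 23
483 = 3 × 7 × 23
345 = 3 × 5 × 23
gcd(230, 483, 345) = 23.
red tulips per bundle = 230 / 23 = 10.

10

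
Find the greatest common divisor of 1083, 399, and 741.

1083 = 3 × 19^2
399 = 3 × 7 × 19
741 = 3 × 13 × 19
gcd(1083, 399, 741) = 3 × 19 = 57.

57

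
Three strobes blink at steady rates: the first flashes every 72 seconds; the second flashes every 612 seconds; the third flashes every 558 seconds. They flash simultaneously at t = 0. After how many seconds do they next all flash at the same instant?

The first simultaneous occurrence is after LCM of the individual periods.
72 = 2^3 × 3^2
612 = 2^2 × 3^2 × 17
558 = 2 × 3^2 × 31
LCM(72, 612, 558) = 2^3 × 3^2 × 17 × 31 = 37944.

37944 seconds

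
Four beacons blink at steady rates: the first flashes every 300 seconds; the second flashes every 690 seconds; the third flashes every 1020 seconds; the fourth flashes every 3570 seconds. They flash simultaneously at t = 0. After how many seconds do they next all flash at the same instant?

They coincide at every common multiple of the periods; the first is the LCM.
300 = 2^2 × 3 × 5^2
690 = 2 × 3 × 5 × 23
1020 = 2^2 × 3 × 5 × 17
3570 = 2 × 3 × 5 × 7 × 17
LCM(300, 690, 1020, 3570) = 2^2 × 3 × 5^2 × 7 × 17 × 23 = 821100.

821100 seconds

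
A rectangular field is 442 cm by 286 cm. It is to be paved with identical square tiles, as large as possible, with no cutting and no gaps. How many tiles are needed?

187

Tile side = gcd(442, 286).
442 = 2 × 13 × 17
286 = 2 × 11 × 13
gcd(442, 286) = 2 × 13 = 26.
Tiles: (442/26) × (286/26) = 17 × 11 = 187.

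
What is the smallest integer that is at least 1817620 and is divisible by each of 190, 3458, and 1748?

The integer must be a common multiple of 190, 3458, and 1748, so a multiple of their LCM.
190 = 2 × 5 × 19
3458 = 2 × 7 × 13 × 19
1748 = 2^2 × 19 × 23
LCM(190, 3458, 1748) = 2^2 × 5 × 7 × 13 × 19 × 23 = 795340.
Smallest multiple of 795340 that is ≥ 1817620: ⌈1817620/795340⌉ × 795340 = 3 × 795340 = 2386020.

2386020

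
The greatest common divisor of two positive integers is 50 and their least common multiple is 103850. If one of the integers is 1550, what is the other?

For two integers, gcd × lcm = product, so the other is (50 × 103850) / 1550 = 5192500 / 1550 = 3350.

3350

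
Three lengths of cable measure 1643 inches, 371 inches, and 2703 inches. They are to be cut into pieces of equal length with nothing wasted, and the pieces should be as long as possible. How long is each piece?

The greatest length dividing all of 1643, 371, and 2703 is their gcd.
1643 = 31 × 53
371 = 7 × 53
2703 = 3 × 17 × 53
gcd(1643, 371, 2703) = 53.

53 inches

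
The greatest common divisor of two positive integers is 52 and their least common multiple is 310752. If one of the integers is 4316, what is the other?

For two integers, gcd × lcm = product, so the other is (52 × 310752) / 4316 = 16159104 / 4316 = 3744.

3744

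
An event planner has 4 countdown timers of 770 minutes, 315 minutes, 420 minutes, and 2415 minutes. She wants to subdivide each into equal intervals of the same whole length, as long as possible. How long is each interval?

35 minutes

The interval must divide each timer length; the longest such is the gcd.
770 = 2 × 5 × 7 × 11
315 = 3^2 × 5 × 7
420 = 2^2 × 3 × 5 × 7
2415 = 3 × 5 × 7 × 23
gcd(770, 315, 420, 2415) = 5 × 7 = 35.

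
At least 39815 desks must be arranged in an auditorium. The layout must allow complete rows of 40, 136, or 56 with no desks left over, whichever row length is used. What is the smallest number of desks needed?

42840

The number of desks must be a common multiple of 40, 136, and 56, so a multiple of their LCM.
40 = 2^3 × 5
136 = 2^3 × 17
56 = 2^3 × 7
LCM(40, 136, 56) = 2^3 × 5 × 7 × 17 = 4760.
Smallest multiple of 4760 that is ≥ 39815: ⌈39815/4760⌉ × 4760 = 9 × 4760 = 42840.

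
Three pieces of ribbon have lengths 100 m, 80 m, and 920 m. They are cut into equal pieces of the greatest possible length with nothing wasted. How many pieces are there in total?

55

Piece length = gcd(100, 80, 920).
100 = 2^2 × 5^2
80 = 2^4 × 5
920 = 2^3 × 5 × 23
gcd(100, 80, 920) = 2^2 × 5 = 20.
Total pieces = 100/20 + 80/20 + 920/20 = 5 + 4 + 46 = 55.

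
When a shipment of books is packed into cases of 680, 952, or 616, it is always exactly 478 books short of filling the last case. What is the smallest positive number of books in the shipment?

51882

Being 478 short of a full case of size k means N ≡ −478 (mod k), i.e. N + 478 is a multiple of each size.
680 = 2^3 × 5 × 17
952 = 2^3 × 7 × 17
616 = 2^3 × 7 × 11
LCM(680, 952, 616) = 2^3 × 5 × 7 × 11 × 17 = 52360.
Smallest positive N is 52360 − 478 = 51882.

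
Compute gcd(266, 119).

7

266 = 2 × 7 × 19
119 = 7 × 17
gcd(266, 119) = 7.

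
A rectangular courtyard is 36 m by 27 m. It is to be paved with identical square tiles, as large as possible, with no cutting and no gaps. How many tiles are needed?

Tile side = gcd(36, 27).
36 = 2^2 × 3^2
27 = 3^3
gcd(36, 27) = 3^2 = 9.
Tiles: (36/9) × (27/9) = 4 × 3 = 12.

12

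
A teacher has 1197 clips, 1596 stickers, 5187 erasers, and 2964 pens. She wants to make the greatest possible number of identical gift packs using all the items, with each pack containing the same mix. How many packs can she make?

The pack count must divide each quantity, so the greatest is gcd(1197, 1596, 5187, 2964).
1197 = 3^2 × 7 × 19
1596 = 2^2 × 3 × 7 × 19
5187 = 3 × 7 × 13 × 19
2964 = 2^2 × 3 × 13 × 19
gcd(1197, 1596, 5187, 2964) = 3 × 19 = 57.

57 packs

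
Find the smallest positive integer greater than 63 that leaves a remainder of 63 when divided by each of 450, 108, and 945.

18963

N − 63 must be a common multiple of 450, 108, and 945.
450 = 2 × 3^2 × 5^2
108 = 2^2 × 3^3
945 = 3^3 × 5 × 7
LCM(450, 108, 945) = 2^2 × 3^3 × 5^2 × 7 = 18900.
Smallest N > 63 is LCM + 63 = 18900 + 63 = 18963.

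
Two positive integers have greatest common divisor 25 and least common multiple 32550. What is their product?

813750

For any two positive integers, gcd × lcm = product = 25 × 32550 = 813750.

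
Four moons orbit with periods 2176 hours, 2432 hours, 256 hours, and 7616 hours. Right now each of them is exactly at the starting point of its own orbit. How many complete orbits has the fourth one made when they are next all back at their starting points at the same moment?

All finish a whole number of cycles simultaneously at t = LCM of the periods.
2176 = 2^7 × 17
2432 = 2^7 × 19
256 = 2^8
7616 = 2^6 × 7 × 17
LCM(2176, 2432, 256, 7616) = 2^8 × 7 × 17 × 19 = 578816.
Orbits for period 7616: 578816 / 7616 = 76.

76 orbits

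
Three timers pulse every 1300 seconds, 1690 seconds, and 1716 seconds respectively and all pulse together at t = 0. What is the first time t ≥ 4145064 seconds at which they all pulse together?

4461600 seconds

Joint pulses occur at multiples of LCM(1300, 1690, 1716).
1300 = 2^2 × 5^2 × 13
1690 = 2 × 5 × 13^2
1716 = 2^2 × 3 × 11 × 13
LCM(1300, 1690, 1716) = 2^2 × 3 × 5^2 × 11 × 13^2 = 557700.
Smallest multiple of 557700 that is ≥ 4145064: ⌈4145064/557700⌉ × 557700 = 8 × 557700 = 4461600.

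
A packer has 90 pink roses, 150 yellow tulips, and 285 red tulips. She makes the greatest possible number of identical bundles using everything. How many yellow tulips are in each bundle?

10

Number of bundles = gcd(90, 150, 285).
90 = 2 × 3^2 × 5
150 = 2 × 3 × 5^2
285 = 3 × 5 × 19
gcd(90, 150, 285) = 3 × 5 = 15.
yellow tulips per bundle = 150 / 15 = 10.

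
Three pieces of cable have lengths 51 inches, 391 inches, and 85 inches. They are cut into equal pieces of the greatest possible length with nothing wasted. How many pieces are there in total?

31

Piece length = gcd(51, 391, 85).
51 = 3 × 17
391 = 17 × 23
85 = 5 × 17
gcd(51, 391, 85) = 17.
Total pieces = 51/17 + 391/17 + 85/17 = 3 + 23 + 5 = 31.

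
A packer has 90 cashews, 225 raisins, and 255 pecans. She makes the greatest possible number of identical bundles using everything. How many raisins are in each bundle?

Number of bundles = gcd(90, 225, 255).
90 = 2 × 3^2 × 5
225 = 3^2 × 5^2
255 = 3 × 5 × 17
gcd(90, 225, 255) = 3 × 5 = 15.
raisins per bundle = 225 / 15 = 15.

15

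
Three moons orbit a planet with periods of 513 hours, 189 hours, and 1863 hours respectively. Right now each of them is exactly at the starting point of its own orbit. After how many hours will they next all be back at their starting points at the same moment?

247779 hours

We need the least common multiple of the intervals.
513 = 3^3 × 19
189 = 3^3 × 7
1863 = 3^4 × 23
LCM(513, 189, 1863) = 3^4 × 7 × 19 × 23 = 247779.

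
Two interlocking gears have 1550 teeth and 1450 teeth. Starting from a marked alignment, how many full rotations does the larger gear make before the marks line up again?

29 rotations

The first common completion time is the LCM of the periods.
1550 = 2 × 5^2 × 31
1450 = 2 × 5^2 × 29
LCM(1550, 1450) = 2 × 5^2 × 29 × 31 = 44950.
Rotations for period 1550: 44950 / 1550 = 29.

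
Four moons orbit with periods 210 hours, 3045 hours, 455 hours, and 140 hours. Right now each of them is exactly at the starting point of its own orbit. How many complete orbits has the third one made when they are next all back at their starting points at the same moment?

They are all back at their starting positions together after one LCM of the periods.
210 = 2 × 3 × 5 × 7
3045 = 3 × 5 × 7 × 29
455 = 5 × 7 × 13
140 = 2^2 × 5 × 7
LCM(210, 3045, 455, 140) = 2^2 × 3 × 5 × 7 × 13 × 29 = 158340.
Orbits for period 455: 158340 / 455 = 348.

348 orbits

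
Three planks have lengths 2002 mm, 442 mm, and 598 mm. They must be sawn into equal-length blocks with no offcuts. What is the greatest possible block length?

26 mm

The block length must divide every plank, so the greatest is gcd(2002, 442, 598).
2002 = 2 × 7 × 11 × 13
442 = 2 × 13 × 17
598 = 2 × 13 × 23
gcd(2002, 442, 598) = 2 × 13 = 26.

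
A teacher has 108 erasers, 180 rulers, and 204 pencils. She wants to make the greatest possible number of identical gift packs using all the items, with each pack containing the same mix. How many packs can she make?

The pack count must divide each quantity, so the greatest is gcd(108, 180, 204).
108 = 2^2 × 3^3
180 = 2^2 × 3^2 × 5
204 = 2^2 × 3 × 17
gcd(108, 180, 204) = 2^2 × 3 = 12.

12 packs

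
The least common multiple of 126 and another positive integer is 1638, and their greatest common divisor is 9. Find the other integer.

gcd × lcm = product of the two integers, so the other integer is (9 × 1638) / 126 = 117.

117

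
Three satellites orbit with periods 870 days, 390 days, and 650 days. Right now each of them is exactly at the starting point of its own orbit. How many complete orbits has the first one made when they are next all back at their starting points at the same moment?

All finish a whole number of cycles simultaneously at t = LCM of the periods.
870 = 2 × 3 × 5 × 29
390 = 2 × 3 × 5 × 13
650 = 2 × 5^2 × 13
LCM(870, 390, 650) = 2 × 3 × 5^2 × 13 × 29 = 56550.
Orbits for period 870: 56550 / 870 = 65.

65 orbits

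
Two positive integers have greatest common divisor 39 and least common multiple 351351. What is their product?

For any two positive integers, gcd × lcm = product = 39 × 351351 = 13702689.

13702689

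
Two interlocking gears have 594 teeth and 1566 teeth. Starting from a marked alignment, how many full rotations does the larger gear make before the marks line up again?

All finish a whole number of cycles simultaneously at t = LCM of the periods.
594 = 2 × 3^3 × 11
1566 = 2 × 3^3 × 29
LCM(594, 1566) = 2 × 3^3 × 11 × 29 = 17226.
Rotations for period 1566: 17226 / 1566 = 11.

11 rotations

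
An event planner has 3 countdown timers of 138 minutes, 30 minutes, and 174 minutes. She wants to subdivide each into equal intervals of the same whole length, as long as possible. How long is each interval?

The interval must divide each timer length; the longest such is the gcd.
138 = 2 × 3 × 23
30 = 2 × 3 × 5
174 = 2 × 3 × 29
gcd(138, 30, 174) = 2 × 3 = 6.

6 minutes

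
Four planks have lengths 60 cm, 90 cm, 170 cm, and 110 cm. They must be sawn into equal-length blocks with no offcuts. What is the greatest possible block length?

10 cm

The block length must divide every plank, so the greatest is gcd(60, 90, 170, 110).
60 = 2^2 × 3 × 5
90 = 2 × 3^2 × 5
170 = 2 × 5 × 17
110 = 2 × 5 × 11
gcd(60, 90, 170, 110) = 2 × 5 = 10.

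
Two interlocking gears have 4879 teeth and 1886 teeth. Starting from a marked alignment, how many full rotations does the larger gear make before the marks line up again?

All finish a whole number of cycles simultaneously at t = LCM of the periods.
4879 = 7 × 17 × 41
1886 = 2 × 23 × 41
LCM(4879, 1886) = 2 × 7 × 17 × 23 × 41 = 224434.
Rotations for period 4879: 224434 / 4879 = 46.

46 rotations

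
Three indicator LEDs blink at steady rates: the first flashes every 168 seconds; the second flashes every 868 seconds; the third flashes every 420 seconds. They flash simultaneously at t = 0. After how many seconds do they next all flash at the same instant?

26040 seconds

We need the least common multiple of the intervals.
168 = 2^3 × 3 × 7
868 = 2^2 × 7 × 31
420 = 2^2 × 3 × 5 × 7
LCM(168, 868, 420) = 2^3 × 3 × 5 × 7 × 31 = 26040.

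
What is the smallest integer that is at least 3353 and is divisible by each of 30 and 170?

The integer must be a common multiple of 30 and 170, so a multiple of their LCM.
30 = 2 × 3 × 5
170 = 2 × 5 × 17
LCM(30, 170) = 2 × 3 × 5 × 17 = 510.
Smallest multiple of 510 that is ≥ 3353: ⌈3353/510⌉ × 510 = 7 × 510 = 3570.

3570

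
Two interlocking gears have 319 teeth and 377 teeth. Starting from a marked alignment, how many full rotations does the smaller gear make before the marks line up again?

13 rotations

The first common completion time is the LCM of the periods.
319 = 11 × 29
377 = 13 × 29
LCM(319, 377) = 11 × 13 × 29 = 4147.
Rotations for period 319: 4147 / 319 = 13.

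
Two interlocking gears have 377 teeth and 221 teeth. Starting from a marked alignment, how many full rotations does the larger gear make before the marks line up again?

They are all back at their starting positions together after one LCM of the periods.
377 = 13 × 29
221 = 13 × 17
LCM(377, 221) = 13 × 17 × 29 = 6409.
Rotations for period 377: 6409 / 377 = 17.

17 rotations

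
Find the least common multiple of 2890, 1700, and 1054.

895900

2890 = 2 × 5 × 17^2
1700 = 2^2 × 5^2 × 17
1054 = 2 × 17 × 31
LCM(2890, 1700, 1054) = 2^2 × 5^2 × 17^2 × 31 = 895900.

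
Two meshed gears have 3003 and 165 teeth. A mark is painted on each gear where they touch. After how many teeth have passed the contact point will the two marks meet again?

15015 teeth

The first simultaneous occurrence is after LCM of the individual periods.
3003 = 3 × 7 × 11 × 13
165 = 3 × 5 × 11
LCM(3003, 165) = 3 × 5 × 7 × 11 × 13 = 15015.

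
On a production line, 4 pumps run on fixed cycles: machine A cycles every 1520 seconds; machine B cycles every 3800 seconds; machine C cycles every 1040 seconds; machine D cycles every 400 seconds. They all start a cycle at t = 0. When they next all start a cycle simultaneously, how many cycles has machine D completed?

247 cycles

They are all back at their starting positions together after one LCM of the periods.
1520 = 2^4 × 5 × 19
3800 = 2^3 × 5^2 × 19
1040 = 2^4 × 5 × 13
400 = 2^4 × 5^2
LCM(1520, 3800, 1040, 400) = 2^4 × 5^2 × 13 × 19 = 98800.
Cycles for period 400: 98800 / 400 = 247.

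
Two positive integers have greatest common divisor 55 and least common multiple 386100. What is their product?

For any two positive integers, gcd × lcm = product = 55 × 386100 = 21235500.

21235500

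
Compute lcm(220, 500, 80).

220 = 2^2 × 5 × 11
500 = 2^2 × 5^3
80 = 2^4 × 5
LCM(220, 500, 80) = 2^4 × 5^3 × 11 = 22000.

22000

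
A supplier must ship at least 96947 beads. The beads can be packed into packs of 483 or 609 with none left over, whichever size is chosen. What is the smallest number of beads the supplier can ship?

98049

The number of beads must be a common multiple of 483 and 609, so a multiple of their LCM.
483 = 3 × 7 × 23
609 = 3 × 7 × 29
LCM(483, 609) = 3 × 7 × 23 × 29 = 14007.
Smallest multiple of 14007 that is ≥ 96947: ⌈96947/14007⌉ × 14007 = 7 × 14007 = 98049.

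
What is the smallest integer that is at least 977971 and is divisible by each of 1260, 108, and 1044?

The integer must be a common multiple of 1260, 108, and 1044, so a multiple of their LCM.
1260 = 2^2 × 3^2 × 5 × 7
108 = 2^2 × 3^3
1044 = 2^2 × 3^2 × 29
LCM(1260, 108, 1044) = 2^2 × 3^3 × 5 × 7 × 29 = 109620.
Smallest multiple of 109620 that is ≥ 977971: ⌈977971/109620⌉ × 109620 = 9 × 109620 = 986580.

986580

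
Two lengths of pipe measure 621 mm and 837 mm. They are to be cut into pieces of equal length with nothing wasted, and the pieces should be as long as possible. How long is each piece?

27 mm

The greatest length dividing all of 621 and 837 is their gcd.
621 = 3^3 × 23
837 = 3^3 × 31
gcd(621, 837) = 3^3 = 27.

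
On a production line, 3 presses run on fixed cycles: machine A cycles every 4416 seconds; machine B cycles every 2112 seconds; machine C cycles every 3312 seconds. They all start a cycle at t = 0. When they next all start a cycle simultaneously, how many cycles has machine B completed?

The first common completion time is the LCM of the periods.
4416 = 2^6 × 3 × 23
2112 = 2^6 × 3 × 11
3312 = 2^4 × 3^2 × 23
LCM(4416, 2112, 3312) = 2^6 × 3^2 × 11 × 23 = 145728.
Cycles for period 2112: 145728 / 2112 = 69.

69 cycles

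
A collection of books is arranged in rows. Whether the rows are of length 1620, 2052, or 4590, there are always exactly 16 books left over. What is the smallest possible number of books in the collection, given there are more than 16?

N − 16 must be a common multiple of 1620, 2052, and 4590.
1620 = 2^2 × 3^4 × 5
2052 = 2^2 × 3^3 × 19
4590 = 2 × 3^3 × 5 × 17
LCM(1620, 2052, 4590) = 2^2 × 3^4 × 5 × 17 × 19 = 523260.
Smallest N > 16 is LCM + 16 = 523260 + 16 = 523276.

523276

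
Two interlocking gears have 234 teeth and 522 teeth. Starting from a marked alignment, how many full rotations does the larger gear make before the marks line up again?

13 rotations

The first common completion time is the LCM of the periods.
234 = 2 × 3^2 × 13
522 = 2 × 3^2 × 29
LCM(234, 522) = 2 × 3^2 × 13 × 29 = 6786.
Rotations for period 522: 6786 / 522 = 13.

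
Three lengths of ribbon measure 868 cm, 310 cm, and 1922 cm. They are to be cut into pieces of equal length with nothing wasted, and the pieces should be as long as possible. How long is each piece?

Each piece length must divide every original length, so the longest possible is gcd(868, 310, 1922).
868 = 2^2 × 7 × 31
310 = 2 × 5 × 31
1922 = 2 × 31^2
gcd(868, 310, 1922) = 2 × 31 = 62.

62 cm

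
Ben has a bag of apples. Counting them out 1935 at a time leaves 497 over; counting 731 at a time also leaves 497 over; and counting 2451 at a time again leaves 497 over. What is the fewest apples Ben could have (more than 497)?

625502

N − 497 must be a common multiple of 1935, 731, and 2451.
1935 = 3^2 × 5 × 43
731 = 17 × 43
2451 = 3 × 19 × 43
LCM(1935, 731, 2451) = 3^2 × 5 × 17 × 19 × 43 = 625005.
Smallest N > 497 is LCM + 497 = 625005 + 497 = 625502.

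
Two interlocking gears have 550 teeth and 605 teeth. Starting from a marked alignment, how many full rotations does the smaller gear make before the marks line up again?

They are all back at their starting positions together after one LCM of the periods.
550 = 2 × 5^2 × 11
605 = 5 × 11^2
LCM(550, 605) = 2 × 5^2 × 11^2 = 6050.
Rotations for period 550: 6050 / 550 = 11.

11 rotations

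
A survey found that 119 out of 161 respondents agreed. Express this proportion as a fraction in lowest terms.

119 = 7 × 17
161 = 7 × 23
gcd(119, 161) = 7.
Divide numerator and denominator by 7: 119/161 = 17/23.

17/23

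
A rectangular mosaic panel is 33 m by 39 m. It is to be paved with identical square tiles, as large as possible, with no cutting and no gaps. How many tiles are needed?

143

Tile side = gcd(33, 39).
33 = 3 × 11
39 = 3 × 13
gcd(33, 39) = 3.
Tiles: (33/3) × (39/3) = 11 × 13 = 143.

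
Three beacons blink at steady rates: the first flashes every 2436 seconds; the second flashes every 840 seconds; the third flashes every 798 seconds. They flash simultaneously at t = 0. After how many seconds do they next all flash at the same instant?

462840 seconds

The first simultaneous occurrence is after LCM of the individual periods.
2436 = 2^2 × 3 × 7 × 29
840 = 2^3 × 3 × 5 × 7
798 = 2 × 3 × 7 × 19
LCM(2436, 840, 798) = 2^3 × 3 × 5 × 7 × 19 × 29 = 462840.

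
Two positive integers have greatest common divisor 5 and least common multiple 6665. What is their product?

33325

For any two positive integers, gcd × lcm = product = 5 × 6665 = 33325.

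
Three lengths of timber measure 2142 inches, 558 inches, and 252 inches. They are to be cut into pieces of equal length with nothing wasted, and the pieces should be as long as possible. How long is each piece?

The greatest length dividing all of 2142, 558, and 252 is their gcd.
2142 = 2 × 3^2 × 7 × 17
558 = 2 × 3^2 × 31
252 = 2^2 × 3^2 × 7
gcd(2142, 558, 252) = 2 × 3^2 = 18.

18 inches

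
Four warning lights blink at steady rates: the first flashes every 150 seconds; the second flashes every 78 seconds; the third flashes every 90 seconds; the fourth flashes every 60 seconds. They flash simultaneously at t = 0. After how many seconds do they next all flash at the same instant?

The first simultaneous occurrence is after LCM of the individual periods.
150 = 2 × 3 × 5^2
78 = 2 × 3 × 13
90 = 2 × 3^2 × 5
60 = 2^2 × 3 × 5
LCM(150, 78, 90, 60) = 2^2 × 3^2 × 5^2 × 13 = 11700.

11700 seconds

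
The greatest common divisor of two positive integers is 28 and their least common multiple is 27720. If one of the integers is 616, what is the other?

1260

For two integers, gcd × lcm = product, so the other is (28 × 27720) / 616 = 776160 / 616 = 1260.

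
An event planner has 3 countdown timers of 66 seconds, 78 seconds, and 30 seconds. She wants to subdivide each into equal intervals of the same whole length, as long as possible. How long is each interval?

The interval must divide each timer length; the longest such is the gcd.
66 = 2 × 3 × 11
78 = 2 × 3 × 13
30 = 2 × 3 × 5
gcd(66, 78, 30) = 2 × 3 = 6.

6 seconds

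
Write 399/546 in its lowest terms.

19/26

399 = 3 × 7 × 19
546 = 2 × 3 × 7 × 13
gcd(399, 546) = 3 × 7 = 21.
Divide numerator and denominator by 21: 399/546 = 19/26.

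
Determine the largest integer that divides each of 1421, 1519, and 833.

1421 = 7^2 × 29
1519 = 7^2 × 31
833 = 7^2 × 17
gcd(1421, 1519, 833) = 7^2 = 49.

49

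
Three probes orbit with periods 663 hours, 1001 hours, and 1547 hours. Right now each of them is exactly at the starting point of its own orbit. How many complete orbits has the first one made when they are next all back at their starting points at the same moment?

77 orbits

The first common completion time is the LCM of the periods.
663 = 3 × 13 × 17
1001 = 7 × 11 × 13
1547 = 7 × 13 × 17
LCM(663, 1001, 1547) = 3 × 7 × 11 × 13 × 17 = 51051.
Orbits for period 663: 51051 / 663 = 77.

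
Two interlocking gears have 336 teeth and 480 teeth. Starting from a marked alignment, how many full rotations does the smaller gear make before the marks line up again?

10 rotations

All finish a whole number of cycles simultaneously at t = LCM of the periods.
336 = 2^4 × 3 × 7
480 = 2^5 × 3 × 5
LCM(336, 480) = 2^5 × 3 × 5 × 7 = 3360.
Rotations for period 336: 3360 / 336 = 10.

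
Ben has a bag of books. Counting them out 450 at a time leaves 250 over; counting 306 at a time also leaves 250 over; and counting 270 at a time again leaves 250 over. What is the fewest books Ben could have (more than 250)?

23200

N − 250 must be a common multiple of 450, 306, and 270.
450 = 2 × 3^2 × 5^2
306 = 2 × 3^2 × 17
270 = 2 × 3^3 × 5
LCM(450, 306, 270) = 2 × 3^3 × 5^2 × 17 = 22950.
Smallest N > 250 is LCM + 250 = 22950 + 250 = 23200.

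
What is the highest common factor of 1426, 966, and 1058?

46

1426 = 2 × 23 × 31
966 = 2 × 3 × 7 × 23
1058 = 2 × 23^2
gcd(1426, 966, 1058) = 2 × 23 = 46.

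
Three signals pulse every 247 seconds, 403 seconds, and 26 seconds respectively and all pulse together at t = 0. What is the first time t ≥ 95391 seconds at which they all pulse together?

Joint pulses occur at multiples of LCM(247, 403, 26).
247 = 13 × 19
403 = 13 × 31
26 = 2 × 13
LCM(247, 403, 26) = 2 × 13 × 19 × 31 = 15314.
Smallest multiple of 15314 that is ≥ 95391: ⌈95391/15314⌉ × 15314 = 7 × 15314 = 107198.

107198 seconds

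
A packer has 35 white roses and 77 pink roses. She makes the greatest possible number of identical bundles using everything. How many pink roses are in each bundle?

11

Number of bundles = gcd(35, 77).
35 = 5 × 7
77 = 7 × 11
gcd(35, 77) = 7.
pink roses per bundle = 77 / 7 = 11.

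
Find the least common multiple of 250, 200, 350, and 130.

91000

250 = 2 × 5^3
200 = 2^3 × 5^2
350 = 2 × 5^2 × 7
130 = 2 × 5 × 13
LCM(250, 200, 350, 130) = 2^3 × 5^3 × 7 × 13 = 91000.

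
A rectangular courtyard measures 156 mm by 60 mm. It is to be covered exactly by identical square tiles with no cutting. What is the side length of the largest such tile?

The tile side must divide both 156 and 60, so the largest is their gcd.
156 = 2^2 × 3 × 13
60 = 2^2 × 3 × 5
gcd(156, 60) = 2^2 × 3 = 12.

12 mm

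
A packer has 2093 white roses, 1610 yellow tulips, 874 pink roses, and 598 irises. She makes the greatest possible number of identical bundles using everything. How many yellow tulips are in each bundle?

70

Number of bundles = gcd(2093, 1610, 874, 598).
2093 = 7 × 13 × 23
1610 = 2 × 5 × 7 × 23
874 = 2 × 19 × 23
598 = 2 × 13 × 23
gcd(2093, 1610, 874, 598) = 23.
yellow tulips per bundle = 1610 / 23 = 70.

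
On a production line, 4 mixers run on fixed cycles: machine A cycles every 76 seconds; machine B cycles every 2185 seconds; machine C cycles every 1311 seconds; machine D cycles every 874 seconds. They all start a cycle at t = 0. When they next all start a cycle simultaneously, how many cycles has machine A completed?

All finish a whole number of cycles simultaneously at t = LCM of the periods.
76 = 2^2 × 19
2185 = 5 × 19 × 23
1311 = 3 × 19 × 23
874 = 2 × 19 × 23
LCM(76, 2185, 1311, 874) = 2^2 × 3 × 5 × 19 × 23 = 26220.
Cycles for period 76: 26220 / 76 = 345.

345 cycles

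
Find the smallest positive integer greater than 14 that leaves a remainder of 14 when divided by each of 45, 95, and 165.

N − 14 must be a common multiple of 45, 95, and 165.
45 = 3^2 × 5
95 = 5 × 19
165 = 3 × 5 × 11
LCM(45, 95, 165) = 3^2 × 5 × 11 × 19 = 9405.
Smallest N > 14 is LCM + 14 = 9405 + 14 = 9419.

9419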